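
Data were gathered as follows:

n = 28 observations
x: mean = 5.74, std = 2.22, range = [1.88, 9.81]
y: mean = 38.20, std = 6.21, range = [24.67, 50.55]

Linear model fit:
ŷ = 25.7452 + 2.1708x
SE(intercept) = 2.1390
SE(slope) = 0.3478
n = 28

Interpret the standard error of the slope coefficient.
The slope 2.1708 is pinned down to within about ±0.3478 (one SE) by these data — relative uncertainty 16.0%, i.e. precise.

SE(β̂₁) = s / √Sxx, where s is the residual standard deviation and Sxx = Σ(x − x̄)². It is the yardstick for how far β̂₁ = 2.1708 could plausibly be from the true slope.

Relative precision:
- SE / |β̂₁| = 0.3478 / 2.1708 = 16.0%
- Rule of thumb (under 20%: precise; 20% to under 50%: moderately precise; 50% or more: imprecise) → precise

Link to the t-test: t = β̂₁ / SE(β̂₁) = 2.1708 / 0.3478 = 6.2415, the statistic for H₀: β₁ = 0.

What drives SE(β̂₁): more residual scatter → larger SE; larger n (here n = 28) → smaller SE.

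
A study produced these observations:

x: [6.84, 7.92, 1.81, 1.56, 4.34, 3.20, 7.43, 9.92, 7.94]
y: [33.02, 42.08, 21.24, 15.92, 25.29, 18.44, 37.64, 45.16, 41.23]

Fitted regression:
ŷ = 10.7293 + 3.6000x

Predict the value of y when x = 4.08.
ŷ = 25.4173

x = 4.08 lies inside the observed range [1.56, 9.92], so the fitted equation applies directly:

ŷ = 10.7293 + 3.6000 × 4.08
ŷ = 10.7293 + 14.6880
ŷ = 25.4173

This is the fitted mean response at that x — an individual observation would come with a wider prediction interval.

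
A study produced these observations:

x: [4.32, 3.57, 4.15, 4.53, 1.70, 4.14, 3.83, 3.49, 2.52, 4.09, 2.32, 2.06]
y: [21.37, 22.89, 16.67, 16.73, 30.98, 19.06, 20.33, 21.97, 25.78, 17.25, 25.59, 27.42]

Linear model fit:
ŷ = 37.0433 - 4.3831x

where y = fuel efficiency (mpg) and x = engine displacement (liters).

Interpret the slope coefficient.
For each additional liter of engine displacement, predicted fuel efficiency decreases by approximately 4.3831 mpg.

β₁ = -4.3831 is the change in predicted fuel efficiency (mpg) per additional liter of engine displacement.

Interpretation:
- Engine displacement up by 1 liter → predicted fuel efficiency decreases by 4.3831 mpg
- This is a linear approximation: the same per-unit change is assumed across the whole observed x range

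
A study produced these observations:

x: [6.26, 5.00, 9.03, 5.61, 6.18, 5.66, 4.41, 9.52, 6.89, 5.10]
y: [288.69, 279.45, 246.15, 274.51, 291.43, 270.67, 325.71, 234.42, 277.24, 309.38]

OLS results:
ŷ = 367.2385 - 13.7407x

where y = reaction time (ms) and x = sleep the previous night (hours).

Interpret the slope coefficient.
On average, reaction time is about 13.7407 ms lower for every extra hour of sleep.

The slope β₁ = -13.7407 gives the rate at which the fitted reaction time changes with sleep.

Interpretation:
- Sleep up by 1 hour → predicted reaction time decreases by 13.7407 ms
- The effect is assumed constant over the observed range of x (linearity)
- The slope describes association in these data, not necessarily a causal effect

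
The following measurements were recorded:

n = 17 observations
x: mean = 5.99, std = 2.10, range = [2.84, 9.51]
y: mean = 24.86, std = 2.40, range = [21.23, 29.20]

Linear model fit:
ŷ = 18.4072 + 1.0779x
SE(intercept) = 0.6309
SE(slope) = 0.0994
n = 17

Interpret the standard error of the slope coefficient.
The slope 1.0779 is pinned down to within about ±0.0994 (one SE) by these data — relative uncertainty 9.2%, i.e. precise.

What SE measures:
- The standard error quantifies the sampling variability of the coefficient estimate
- It is the estimated standard deviation of β̂₁ across hypothetical repeated samples of the same size
- Smaller SE → more precise estimate

Relative precision:
- SE / |β̂₁| = 0.0994 / 1.0779 = 9.2%
- Rule of thumb (under 20%: precise; 20% to under 50%: moderately precise; 50% or more: imprecise) → precise

Link to the t-test: t = β̂₁ / SE(β̂₁) = 1.0779 / 0.0994 = 10.8441, the statistic for H₀: β₁ = 0.

What drives SE(β̂₁): wider spread of x values → smaller SE.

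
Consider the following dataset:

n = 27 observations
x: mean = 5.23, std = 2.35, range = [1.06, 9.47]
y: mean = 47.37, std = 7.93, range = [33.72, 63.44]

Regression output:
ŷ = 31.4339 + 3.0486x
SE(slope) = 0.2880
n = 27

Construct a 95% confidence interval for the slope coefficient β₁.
The 95% CI for β₁ is (2.4555, 3.6417)

Confidence interval for the slope:

The 95% CI for β₁ is: β̂₁ ± t*(α/2, n-2) × SE(β̂₁)

Step 1: Find critical t-value
- Confidence level = 0.95
- Degrees of freedom = n - 2 = 27 - 2 = 25
- t*(α/2, 25) = 2.0595

Step 2: Calculate margin of error
Margin = 2.0595 × 0.2880 = 0.5931

Step 3: Construct interval
CI = 3.0486 ± 0.5931
CI = (2.4555, 3.6417)

Interpretation: intervals built this way capture the true β₁ in 95% of repeated samples; here the plausible range for the per-unit effect of x on y is 2.4555 to 3.6417.
Since 0 is outside the interval, a two-sided test at α = 0.05 would reject H₀: β₁ = 0.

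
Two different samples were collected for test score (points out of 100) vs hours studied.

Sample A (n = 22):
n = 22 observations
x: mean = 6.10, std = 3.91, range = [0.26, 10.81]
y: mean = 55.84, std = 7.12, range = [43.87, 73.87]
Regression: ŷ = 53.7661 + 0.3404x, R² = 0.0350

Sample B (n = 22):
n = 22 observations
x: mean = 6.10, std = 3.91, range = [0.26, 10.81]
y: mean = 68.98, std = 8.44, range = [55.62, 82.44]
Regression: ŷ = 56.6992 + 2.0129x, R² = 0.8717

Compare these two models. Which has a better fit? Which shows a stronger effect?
Model B has the better fit (R² = 0.8717 vs 0.0350). Model B shows the stronger effect (|β₁| = 2.0129 vs 0.3404).

Model Comparison:

Fit — compare R²:
- Model A: R² = 0.0350 → 3.50% of variance in test score explained
- Model B: R² = 0.8717 → 87.17% of variance in test score explained
- 0.8717 > 0.0350 → Model B has the better fit

Which has the larger per-hour effect? (|β₁|)
- Model A: β₁ = 0.3404 → predicted test score rises 0.3404 points per additional hour of study time
- Model B: β₁ = 2.0129 → predicted test score rises 2.0129 points per additional hour of study time
- |0.3404| < |2.0129| → Model B shows the stronger marginal effect

Note: R² measures how tightly points cluster around the line; β₁ measures how steep the line is — they answer different questions.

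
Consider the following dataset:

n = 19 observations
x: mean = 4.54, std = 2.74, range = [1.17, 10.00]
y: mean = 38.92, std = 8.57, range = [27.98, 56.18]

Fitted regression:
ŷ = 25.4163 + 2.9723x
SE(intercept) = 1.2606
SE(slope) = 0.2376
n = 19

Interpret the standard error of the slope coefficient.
The slope 2.9723 is pinned down to within about ±0.2376 (one SE) by these data — relative uncertainty 8.0%, i.e. precise.

What SE measures:
- The standard error quantifies the sampling variability of the coefficient estimate
- It is the estimated standard deviation of β̂₁ across hypothetical repeated samples of the same size
- Smaller SE → more precise estimate

Relative precision:
- SE / |β̂₁| = 0.2376 / 2.9723 = 8.0%
- Rule of thumb (under 20%: precise; 20% to under 50%: moderately precise; 50% or more: imprecise) → precise

Rough 95% range (±2 SE): 2.9723 ± 0.4752 → (2.4971, 3.4475).

What drives SE(β̂₁): wider spread of x values → smaller SE.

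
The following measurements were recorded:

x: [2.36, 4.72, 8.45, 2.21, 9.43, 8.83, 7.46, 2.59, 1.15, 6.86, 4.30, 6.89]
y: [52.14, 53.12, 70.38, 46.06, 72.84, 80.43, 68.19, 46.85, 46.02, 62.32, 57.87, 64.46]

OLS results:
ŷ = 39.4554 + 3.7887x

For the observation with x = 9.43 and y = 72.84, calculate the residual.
Residual = -2.3428

The residual is the difference between the actual value and the predicted value:

Residual = y - ŷ

Step 1: Calculate predicted value
ŷ = 39.4554 + 3.7887 × 9.43
ŷ = 75.1828

Step 2: Calculate residual
Residual = 72.84 - 75.1828
Residual = -2.3428

Sign check: y < ŷ, so the point is below the line and the fit overestimates here.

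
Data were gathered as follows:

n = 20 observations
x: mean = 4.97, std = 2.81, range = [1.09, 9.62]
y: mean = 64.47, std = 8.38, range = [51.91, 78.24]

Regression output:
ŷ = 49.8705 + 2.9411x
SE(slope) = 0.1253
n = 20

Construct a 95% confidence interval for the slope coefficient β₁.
The 95% CI for β₁ is (2.6779, 3.2043)

Confidence interval for the slope:

The 95% CI for β₁ is: β̂₁ ± t*(α/2, n-2) × SE(β̂₁)

Step 1: Find critical t-value
- Confidence level = 0.95
- Degrees of freedom = n - 2 = 20 - 2 = 18
- t*(α/2, 18) = 2.1009

Step 2: Calculate margin of error
Margin = 2.1009 × 0.1253 = 0.2632

Step 3: Construct interval
CI = 2.9411 ± 0.2632
CI = (2.6779, 3.2043)

Interpretation: We are 95% confident that the true slope β₁ lies between 2.6779 and 3.2043.
Both endpoints are positive, so the data support a genuinely positive slope at this confidence level.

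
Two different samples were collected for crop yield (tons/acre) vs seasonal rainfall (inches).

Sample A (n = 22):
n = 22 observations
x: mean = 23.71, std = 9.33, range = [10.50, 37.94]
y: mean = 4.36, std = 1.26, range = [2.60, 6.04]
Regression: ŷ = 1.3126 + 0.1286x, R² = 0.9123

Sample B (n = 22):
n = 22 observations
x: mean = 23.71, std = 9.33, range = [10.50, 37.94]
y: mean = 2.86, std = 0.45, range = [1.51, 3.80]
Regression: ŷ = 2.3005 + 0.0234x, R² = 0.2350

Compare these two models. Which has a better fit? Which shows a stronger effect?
Model A has the better fit (R² = 0.9123 vs 0.2350). Model A shows the stronger effect (|β₁| = 0.1286 vs 0.0234).

Model Comparison:

Fit — compare R²:
- Model A: R² = 0.9123 → 91.23% of variance in crop yield explained
- Model B: R² = 0.2350 → 23.50% of variance in crop yield explained
- 0.9123 > 0.2350 → Model A has the better fit

Strength of effect — compare |β₁|:
- Model A: β₁ = 0.1286 → predicted crop yield rises 0.1286 tons/acre per additional inch of rainfall
- Model B: β₁ = 0.0234 → predicted crop yield rises 0.0234 tons/acre per additional inch of rainfall
- |0.1286| > |0.0234| → Model A shows the stronger marginal effect

Note: The two samples could reflect different populations, time periods, or measurement quality.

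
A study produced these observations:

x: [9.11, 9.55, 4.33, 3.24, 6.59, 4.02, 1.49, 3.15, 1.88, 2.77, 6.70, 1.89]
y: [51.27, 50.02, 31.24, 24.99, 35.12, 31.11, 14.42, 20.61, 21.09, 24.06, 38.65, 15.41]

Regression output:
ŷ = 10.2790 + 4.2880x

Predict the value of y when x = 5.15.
ŷ = 32.3622

x = 5.15 lies inside the observed range [1.49, 9.55], so the fitted equation applies directly:

ŷ = 10.2790 + 4.2880 × 5.15
ŷ = 10.2790 + 22.0832
ŷ = 32.3622

This is the fitted mean response at that x — an individual observation would come with a wider prediction interval.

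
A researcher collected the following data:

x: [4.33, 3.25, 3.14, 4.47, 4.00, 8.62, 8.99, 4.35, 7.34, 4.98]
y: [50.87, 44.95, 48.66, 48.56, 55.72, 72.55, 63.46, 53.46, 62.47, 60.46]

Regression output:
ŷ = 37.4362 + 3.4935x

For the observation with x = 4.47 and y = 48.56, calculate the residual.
Residual = -4.4921

The residual is the difference between the actual value and the predicted value:

Residual = y - ŷ

Step 1: Calculate predicted value
ŷ = 37.4362 + 3.4935 × 4.47
ŷ = 53.0521

Step 2: Calculate residual
Residual = 48.56 - 53.0521
Residual = -4.4921

The residual is negative, so the observed y = 48.56 sits below the regression line (the line overestimates it by 4.4921).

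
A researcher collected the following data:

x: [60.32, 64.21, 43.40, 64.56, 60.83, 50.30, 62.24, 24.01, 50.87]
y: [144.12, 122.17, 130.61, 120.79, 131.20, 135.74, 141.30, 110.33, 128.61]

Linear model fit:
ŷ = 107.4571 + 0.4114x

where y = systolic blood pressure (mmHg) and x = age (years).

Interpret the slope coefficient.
An increase of one year in age is associated with a 0.4114 mmHg increase in predicted blood pressure.

The slope coefficient β₁ = 0.4114 represents the marginal effect of age on blood pressure.

Interpretation:
- Age up by 1 year → predicted blood pressure increases by 0.4114 mmHg
- This is a linear approximation: the same per-unit change is assumed across the whole observed x range
- The slope describes association in these data, not necessarily a causal effect

The intercept β₀ = 107.4571 is the predicted blood pressure when age = 0; since the smallest observed x is 24.01, this is an extrapolation and mainly anchors the line.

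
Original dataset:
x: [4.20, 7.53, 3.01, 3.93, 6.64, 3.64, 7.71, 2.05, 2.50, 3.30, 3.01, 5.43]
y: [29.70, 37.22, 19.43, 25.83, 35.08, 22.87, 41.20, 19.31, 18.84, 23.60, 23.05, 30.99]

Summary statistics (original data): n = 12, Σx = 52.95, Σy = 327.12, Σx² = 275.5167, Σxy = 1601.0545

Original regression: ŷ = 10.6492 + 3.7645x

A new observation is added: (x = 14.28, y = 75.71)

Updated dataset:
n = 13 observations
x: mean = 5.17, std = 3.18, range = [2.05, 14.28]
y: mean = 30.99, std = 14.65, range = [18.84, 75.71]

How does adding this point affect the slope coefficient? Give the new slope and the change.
The slope changes from 3.7645 to 4.5460 (change of +0.7815, or +20.8%).

The new point has HIGH LEVERAGE: x = 14.28 is far from the original mean x̄ = 52.95/12 ≈ 4.41 (original range [2.05, 7.71]).

Step 1: Update the sums with the new point (n goes from 12 to 13)
Σx  = 52.95 + 14.28 = 67.23
Σy  = 327.12 + 75.71 = 402.83
Σx² = 275.5167 + 14.28² = 275.5167 + 203.9184 = 479.4351
Σxy = 1601.0545 + 14.28×75.71 = 1601.0545 + 1081.1388 = 2682.1933

Step 2: Recompute the slope with b₁ = (nΣxy − ΣxΣy) / (nΣx² − (Σx)²)
Numerator   = 13×2682.1933 − 67.23×402.83 = 34868.5129 − 27082.2609 = 7786.2520
Denominator = 13×479.4351 − 67.23² = 6232.6563 − 4519.8729 = 1712.7834
b₁(new) = 7786.2520 / 1712.7834 = 4.5460

(Same formula on the original sums: (12×1601.0545 − 52.95×327.12) / (12×275.5167 − 52.95²) = 1891.6500 / 502.4979 = 3.7645, matching the given fit.)

Step 3: Change in slope
Δβ₁ = 4.5460 − 3.7645 = +0.7815
Relative change = +0.7815 / 3.7645 × 100% = +20.8%
→ the slope increases when the point is added.

A high-leverage point only changes the slope if it is off the original line; here y = 75.71 is above the original trend, so the slope increases.
In practice: investigate whether it comes from the same population as the rest of the sample; check such a point for data-entry or measurement error.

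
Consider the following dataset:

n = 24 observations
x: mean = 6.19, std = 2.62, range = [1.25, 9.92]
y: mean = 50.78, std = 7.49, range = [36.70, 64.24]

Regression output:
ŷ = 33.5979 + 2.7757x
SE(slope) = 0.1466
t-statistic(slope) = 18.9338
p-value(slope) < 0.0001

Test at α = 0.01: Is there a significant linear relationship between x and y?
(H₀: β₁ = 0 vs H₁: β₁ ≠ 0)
p-value < 0.0001 < α = 0.01, so we reject H₀. The relationship is significant.

Hypothesis test for the slope coefficient:

H₀: β₁ = 0 (no linear relationship)
H₁: β₁ ≠ 0 (linear relationship exists)

Test statistic: t = β̂₁ / SE(β̂₁) = 2.7757 / 0.1466 = 18.9338

With df = 22, the two-sided p-value for |t| = 18.9338 is <0.0001.

Decision rule: reject H₀ if p-value < α.
p-value < 0.0001 < α = 0.01 → reject H₀.

At α = 0.01 the data do provide convincing evidence of a nonzero slope.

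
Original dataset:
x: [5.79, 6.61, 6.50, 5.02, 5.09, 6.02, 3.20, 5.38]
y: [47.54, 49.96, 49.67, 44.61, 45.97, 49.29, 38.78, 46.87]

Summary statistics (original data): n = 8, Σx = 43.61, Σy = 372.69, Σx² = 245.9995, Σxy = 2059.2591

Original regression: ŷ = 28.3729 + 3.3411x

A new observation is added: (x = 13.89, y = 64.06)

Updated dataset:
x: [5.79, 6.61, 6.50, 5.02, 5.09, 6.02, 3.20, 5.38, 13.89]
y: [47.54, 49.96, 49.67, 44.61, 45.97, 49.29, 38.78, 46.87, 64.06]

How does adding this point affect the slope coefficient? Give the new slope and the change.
The slope changes from 3.3411 to 2.2175 (change of -1.1236, or -33.6%).

x = 13.89 lies well outside the original x-range [3.20, 6.61] (x̄ ≈ 5.45), so this observation has high leverage and can move the slope substantially.

Step 1: Update the sums with the new point (n goes from 8 to 9)
Σx  = 43.61 + 13.89 = 57.50
Σy  = 372.69 + 64.06 = 436.75
Σx² = 245.9995 + 13.89² = 245.9995 + 192.9321 = 438.9316
Σxy = 2059.2591 + 13.89×64.06 = 2059.2591 + 889.7934 = 2949.0525

Step 2: Recompute the slope with b₁ = (nΣxy − ΣxΣy) / (nΣx² − (Σx)²)
Numerator   = 9×2949.0525 − 57.50×436.75 = 26541.4725 − 25113.1250 = 1428.3475
Denominator = 9×438.9316 − 57.50² = 3950.3844 − 3306.2500 = 644.1344
b₁(new) = 1428.3475 / 644.1344 = 2.2175

(Same formula on the original sums: (8×2059.2591 − 43.61×372.69) / (8×245.9995 − 43.61²) = 221.0619 / 66.1639 = 3.3411, matching the given fit.)

Step 3: Change in slope
Δβ₁ = 2.2175 − 3.3411 = -1.1236
Relative change = -1.1236 / 3.3411 × 100% = -33.6%
→ the slope decreases when the point is added.

A high-leverage point only changes the slope if it is off the original line; here y = 64.06 is below the original trend, so the slope decreases.
In practice: check such a point for data-entry or measurement error; investigate whether it comes from the same population as the rest of the sample.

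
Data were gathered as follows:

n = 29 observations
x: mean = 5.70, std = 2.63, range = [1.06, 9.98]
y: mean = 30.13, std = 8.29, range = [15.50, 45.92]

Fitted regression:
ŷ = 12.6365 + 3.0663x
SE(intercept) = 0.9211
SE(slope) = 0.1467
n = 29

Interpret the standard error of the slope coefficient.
SE(β̂₁) = 0.1467 is the estimated standard deviation of the slope estimate across repeated samples; relative to β̂₁ = 3.0663 that is 4.8%, a precise estimate.

What SE measures:
- The standard error quantifies the sampling variability of the coefficient estimate
- It is the estimated standard deviation of β̂₁ across hypothetical repeated samples of the same size
- Smaller SE → more precise estimate

Relative precision:
- SE / |β̂₁| = 0.1467 / 3.0663 = 4.8%
- Rule of thumb (under 20%: precise; 20% to under 50%: moderately precise; 50% or more: imprecise) → precise

Link to the t-test: t = β̂₁ / SE(β̂₁) = 3.0663 / 0.1467 = 20.9018, the statistic for H₀: β₁ = 0.

What drives SE(β̂₁): larger n (here n = 29) → smaller SE.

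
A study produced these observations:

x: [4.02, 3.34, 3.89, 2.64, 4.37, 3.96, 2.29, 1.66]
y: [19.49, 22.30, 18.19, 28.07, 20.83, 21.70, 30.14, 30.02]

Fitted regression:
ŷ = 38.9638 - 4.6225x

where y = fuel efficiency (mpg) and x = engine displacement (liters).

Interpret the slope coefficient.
On average, fuel efficiency is about 4.6225 mpg lower for every extra liter of engine displacement.

β₁ = -4.6225 is the change in predicted fuel efficiency (mpg) per additional liter of engine displacement.

Interpretation:
- Engine displacement up by 1 liter → predicted fuel efficiency decreases by 4.6225 mpg
- This is a linear approximation: the same per-unit change is assumed across the whole observed x range
- The sign (−) gives the direction; the magnitude 4.6225 gives the size of the effect per liter

The intercept β₀ = 38.9638 is the predicted fuel efficiency when engine displacement = 0; since the smallest observed x is 1.66, this is an extrapolation and mainly anchors the line.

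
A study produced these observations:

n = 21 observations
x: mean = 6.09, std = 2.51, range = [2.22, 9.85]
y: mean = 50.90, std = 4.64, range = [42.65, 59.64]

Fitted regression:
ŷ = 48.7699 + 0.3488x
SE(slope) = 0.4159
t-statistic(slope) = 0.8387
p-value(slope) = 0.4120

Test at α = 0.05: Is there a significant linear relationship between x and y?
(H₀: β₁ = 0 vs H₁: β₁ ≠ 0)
Fail to reject H₀: p-value = 0.4120 ≥ α = 0.05. The linear relationship is not significant at the 5% level.

Hypothesis test for the slope coefficient:

H₀: β₁ = 0 (no linear relationship)
H₁: β₁ ≠ 0 (linear relationship exists)

Test statistic: t = β̂₁ / SE(β̂₁) = 0.3488 / 0.4159 = 0.8387

p = 0.4120: how often a slope estimate this far from 0 (in SE units) would arise by chance if β₁ were truly 0.

Decision rule: reject H₀ if p-value < α.
p-value = 0.4120 ≥ α = 0.05 → fail to reject H₀.

Conclusion: the linear association between x and y is not significant at the 5% level.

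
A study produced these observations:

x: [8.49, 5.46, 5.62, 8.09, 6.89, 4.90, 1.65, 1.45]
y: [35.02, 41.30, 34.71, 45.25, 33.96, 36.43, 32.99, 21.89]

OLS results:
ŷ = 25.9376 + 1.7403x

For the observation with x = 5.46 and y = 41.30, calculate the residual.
Residual = 5.8604

The residual is the difference between the actual value and the predicted value:

Residual = y - ŷ

Step 1: Calculate predicted value
ŷ = 25.9376 + 1.7403 × 5.46
ŷ = 35.4396

Step 2: Calculate residual
Residual = 41.30 - 35.4396
Residual = 5.8604

The residual is positive, so the observed y = 41.30 sits above the regression line (the line underestimates it by 5.8604).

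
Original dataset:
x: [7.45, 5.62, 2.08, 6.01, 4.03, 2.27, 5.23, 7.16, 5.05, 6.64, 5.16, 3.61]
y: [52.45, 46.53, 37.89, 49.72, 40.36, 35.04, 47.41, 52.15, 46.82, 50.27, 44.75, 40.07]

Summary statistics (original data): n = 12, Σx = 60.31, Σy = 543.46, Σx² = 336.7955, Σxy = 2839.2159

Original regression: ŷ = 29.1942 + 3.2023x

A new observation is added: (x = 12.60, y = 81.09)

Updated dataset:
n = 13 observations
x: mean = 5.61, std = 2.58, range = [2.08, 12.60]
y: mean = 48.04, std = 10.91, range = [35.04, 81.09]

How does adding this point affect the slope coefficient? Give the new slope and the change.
Adding the point moves β₁ from 3.2023 to 4.1341, i.e. it increases by 0.9318 (+29.1%).

x = 12.60 lies well outside the original x-range [2.08, 7.45] (x̄ ≈ 5.03), so this observation has high leverage and can move the slope substantially.

Step 1: Update the sums with the new point (n goes from 12 to 13)
Σx  = 60.31 + 12.60 = 72.91
Σy  = 543.46 + 81.09 = 624.55
Σx² = 336.7955 + 12.60² = 336.7955 + 158.7600 = 495.5555
Σxy = 2839.2159 + 12.60×81.09 = 2839.2159 + 1021.7340 = 3860.9499

Step 2: Recompute the slope with b₁ = (nΣxy − ΣxΣy) / (nΣx² − (Σx)²)
Numerator   = 13×3860.9499 − 72.91×624.55 = 50192.3487 − 45535.9405 = 4656.4082
Denominator = 13×495.5555 − 72.91² = 6442.2215 − 5315.8681 = 1126.3534
b₁(new) = 4656.4082 / 1126.3534 = 4.1341

(Same formula on the original sums: (12×2839.2159 − 60.31×543.46) / (12×336.7955 − 60.31²) = 1294.5182 / 404.2499 = 3.2023, matching the given fit.)

Step 3: Change in slope
Δβ₁ = 4.1341 − 3.2023 = +0.9318
Relative change = +0.9318 / 3.2023 × 100% = +29.1%
→ the slope increases when the point is added.

Because the point sits above the extension of the original line at a high-leverage x, it tilts the fit up.
In practice: refit with and without it and report both if conclusions differ; check such a point for data-entry or measurement error.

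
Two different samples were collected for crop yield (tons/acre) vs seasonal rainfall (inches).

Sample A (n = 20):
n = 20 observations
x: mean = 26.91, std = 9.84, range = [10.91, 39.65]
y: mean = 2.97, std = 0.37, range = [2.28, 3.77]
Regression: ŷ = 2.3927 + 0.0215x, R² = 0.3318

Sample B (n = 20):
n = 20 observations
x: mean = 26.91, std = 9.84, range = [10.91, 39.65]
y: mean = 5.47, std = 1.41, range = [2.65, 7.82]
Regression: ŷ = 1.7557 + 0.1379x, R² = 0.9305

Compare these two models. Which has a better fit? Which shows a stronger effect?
Model B has the better fit (R² = 0.9305 vs 0.3318). Model B shows the stronger effect (|β₁| = 0.1379 vs 0.0215).

Model Comparison:

Goodness of fit (R²):
- Model A: R² = 0.3318 → 33.18% of variance in crop yield explained
- Model B: R² = 0.9305 → 93.05% of variance in crop yield explained
- 0.9305 > 0.3318 → Model B has the better fit

Strength of effect — compare |β₁|:
- Model A: β₁ = 0.0215 → predicted crop yield rises 0.0215 tons/acre per additional inch of rainfall
- Model B: β₁ = 0.1379 → predicted crop yield rises 0.1379 tons/acre per additional inch of rainfall
- |0.0215| < |0.1379| → Model B shows the stronger marginal effect

Note: R² measures how tightly points cluster around the line; β₁ measures how steep the line is — they answer different questions.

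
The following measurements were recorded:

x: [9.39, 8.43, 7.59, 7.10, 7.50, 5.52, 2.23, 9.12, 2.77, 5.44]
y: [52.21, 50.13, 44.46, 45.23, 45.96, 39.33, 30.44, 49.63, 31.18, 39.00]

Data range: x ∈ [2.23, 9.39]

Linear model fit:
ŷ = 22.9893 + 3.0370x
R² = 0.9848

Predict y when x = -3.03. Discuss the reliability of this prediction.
The equation gives ŷ = 13.7872; however x = -3.03 is 5.26 units below the observed range, so this extrapolated value should not be trusted.

Prediction calculation:
ŷ = 22.9893 + 3.0370 × (-3.03)
ŷ = 13.7872

Reliability:
- Data range: x ∈ [2.23, 9.39]
- Prediction point: x = -3.03 is 5.26 units below the observed range → this is EXTRAPOLATION, not interpolation

Why that matters here:
- R² describes fit only over the sampled x values; it says nothing about behaviour beyond them
- The standard error of prediction grows with (x − x̄)², and x = -3.03 is far from x̄ = 6.51

Report the number if required, but flag clearly that it is an extrapolation.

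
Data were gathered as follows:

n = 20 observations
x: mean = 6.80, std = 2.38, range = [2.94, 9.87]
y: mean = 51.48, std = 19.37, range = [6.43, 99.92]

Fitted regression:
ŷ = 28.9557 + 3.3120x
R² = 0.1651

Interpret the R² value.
About 16.51% of the variability in y is accounted for by the regression on x (R² = 0.1651) — a weak linear fit.

The coefficient of determination R² is the fraction of the total variation in y that the fitted line accounts for.

Here R² = 0.1651:
- Explained: 16.51% of the variation in y
- Unexplained (residual): 100% − 16.51% = 83.49%
- Rule of thumb (below 0.3 weak; 0.3 to below 0.7 moderate; 0.7 and above strong) → weak

Calculation: R² = 1 − (SS_res / SS_tot), where SS_res is the sum of squared residuals and SS_tot the total sum of squares.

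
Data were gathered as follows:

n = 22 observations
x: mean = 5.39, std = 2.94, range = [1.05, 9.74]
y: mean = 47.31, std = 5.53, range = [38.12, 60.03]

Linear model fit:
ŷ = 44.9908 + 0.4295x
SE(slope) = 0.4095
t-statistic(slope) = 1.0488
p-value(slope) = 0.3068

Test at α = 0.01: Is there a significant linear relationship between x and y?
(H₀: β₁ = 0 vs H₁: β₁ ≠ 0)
Fail to reject H₀: p-value = 0.3068 ≥ α = 0.01. The linear relationship is not significant at the 1% level.

Hypothesis test for the slope coefficient:

H₀: β₁ = 0 (no linear relationship)
H₁: β₁ ≠ 0 (linear relationship exists)

Test statistic: t = β̂₁ / SE(β̂₁) = 0.4295 / 0.4095 = 1.0488

The p-value (0.3068) is the probability, under H₀, of a t-statistic at least as extreme as |t| = 1.0488 (two-sided, df = n − 2 = 20).

Decision rule: reject H₀ if p-value < α.
p-value = 0.3068 ≥ α = 0.01 → fail to reject H₀.

At α = 0.01 the data do not provide convincing evidence of a nonzero slope.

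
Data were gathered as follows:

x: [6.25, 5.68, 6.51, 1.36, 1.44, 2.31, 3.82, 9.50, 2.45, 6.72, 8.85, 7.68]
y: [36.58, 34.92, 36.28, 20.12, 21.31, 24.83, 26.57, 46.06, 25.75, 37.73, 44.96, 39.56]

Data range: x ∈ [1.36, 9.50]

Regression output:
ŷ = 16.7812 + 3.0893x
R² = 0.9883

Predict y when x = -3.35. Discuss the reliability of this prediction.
The equation gives ŷ = 6.4320; however x = -3.35 is 4.71 units below the observed range, so this extrapolated value should not be trusted.

Prediction calculation:
ŷ = 16.7812 + 3.0893 × (-3.35)
ŷ = 6.4320

Reliability:
- Data range: x ∈ [1.36, 9.50]
- Prediction point: x = -3.35 is 4.71 units below the observed range → this is EXTRAPOLATION, not interpolation

Why that matters here:
- R² describes fit only over the sampled x values; it says nothing about behaviour beyond them
- Real relationships often flatten, saturate, or turn nonlinear at extremes

A defensible statement: 'if the linear trend continued to x = -3.35, y would be about 6.4320' — the premise is untested.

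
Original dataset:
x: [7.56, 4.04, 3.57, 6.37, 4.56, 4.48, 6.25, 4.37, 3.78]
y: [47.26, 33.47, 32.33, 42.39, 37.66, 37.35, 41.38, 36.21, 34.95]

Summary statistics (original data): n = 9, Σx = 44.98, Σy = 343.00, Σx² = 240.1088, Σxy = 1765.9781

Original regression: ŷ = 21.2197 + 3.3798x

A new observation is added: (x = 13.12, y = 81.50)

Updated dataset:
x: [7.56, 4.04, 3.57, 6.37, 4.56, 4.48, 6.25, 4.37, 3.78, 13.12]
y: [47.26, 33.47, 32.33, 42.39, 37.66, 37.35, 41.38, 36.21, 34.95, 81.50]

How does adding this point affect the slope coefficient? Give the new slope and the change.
Adding the point moves β₁ from 3.3798 to 4.9398, i.e. it increases by 1.5600 (+46.2%).

The new point has HIGH LEVERAGE: x = 13.12 is far from the original mean x̄ = 44.98/9 ≈ 5.00 (original range [3.57, 7.56]).

Step 1: Update the sums with the new point (n goes from 9 to 10)
Σx  = 44.98 + 13.12 = 58.10
Σy  = 343.00 + 81.50 = 424.50
Σx² = 240.1088 + 13.12² = 240.1088 + 172.1344 = 412.2432
Σxy = 1765.9781 + 13.12×81.50 = 1765.9781 + 1069.2800 = 2835.2581

Step 2: Recompute the slope with b₁ = (nΣxy − ΣxΣy) / (nΣx² − (Σx)²)
Numerator   = 10×2835.2581 − 58.10×424.50 = 28352.5810 − 24663.4500 = 3689.1310
Denominator = 10×412.2432 − 58.10² = 4122.4320 − 3375.6100 = 746.8220
b₁(new) = 3689.1310 / 746.8220 = 4.9398

(Same formula on the original sums: (9×1765.9781 − 44.98×343.00) / (9×240.1088 − 44.98²) = 465.6629 / 137.7788 = 3.3798, matching the given fit.)

Step 3: Change in slope
Δβ₁ = 4.9398 − 3.3798 = +1.5600
Relative change = +1.5600 / 3.3798 × 100% = +46.2%
→ the slope increases when the point is added.

Because the point sits above the extension of the original line at a high-leverage x, it tilts the fit up.
In practice: check such a point for data-entry or measurement error.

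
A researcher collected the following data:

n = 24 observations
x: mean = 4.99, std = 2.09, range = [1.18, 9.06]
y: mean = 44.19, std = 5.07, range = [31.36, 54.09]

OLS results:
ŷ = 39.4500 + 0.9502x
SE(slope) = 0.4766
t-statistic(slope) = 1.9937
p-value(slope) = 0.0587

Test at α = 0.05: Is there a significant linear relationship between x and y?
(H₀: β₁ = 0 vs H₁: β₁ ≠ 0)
p-value = 0.0587 ≥ α = 0.05, so we fail to reject H₀. The relationship is not significant.

Hypothesis test for the slope coefficient:

H₀: β₁ = 0 (no linear relationship)
H₁: β₁ ≠ 0 (linear relationship exists)

Test statistic: t = β̂₁ / SE(β̂₁) = 0.9502 / 0.4766 = 1.9937

p = 0.0587: how often a slope estimate this far from 0 (in SE units) would arise by chance if β₁ were truly 0.

Decision rule: reject H₀ if p-value < α.
p-value = 0.0587 ≥ α = 0.05 → fail to reject H₀.

Conclusion: the linear association between x and y is not significant at the 5% level.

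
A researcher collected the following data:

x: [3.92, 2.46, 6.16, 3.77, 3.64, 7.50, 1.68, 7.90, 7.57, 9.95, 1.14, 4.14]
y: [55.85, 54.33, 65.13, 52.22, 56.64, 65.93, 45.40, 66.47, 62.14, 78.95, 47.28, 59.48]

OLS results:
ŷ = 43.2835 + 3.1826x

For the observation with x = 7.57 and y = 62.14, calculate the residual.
Residual = -5.2358

The residual is the difference between the actual value and the predicted value:

Residual = y - ŷ

Step 1: Calculate predicted value
ŷ = 43.2835 + 3.1826 × 7.57
ŷ = 67.3758

Step 2: Calculate residual
Residual = 62.14 - 67.3758
Residual = -5.2358

The residual is negative, so the observed y = 62.14 sits below the regression line (the line overestimates it by 5.2358).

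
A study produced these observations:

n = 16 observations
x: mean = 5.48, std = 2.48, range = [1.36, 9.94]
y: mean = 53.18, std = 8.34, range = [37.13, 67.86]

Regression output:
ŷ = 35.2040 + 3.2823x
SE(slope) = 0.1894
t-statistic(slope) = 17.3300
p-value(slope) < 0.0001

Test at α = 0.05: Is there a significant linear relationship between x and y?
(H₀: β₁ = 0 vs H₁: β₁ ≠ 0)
p-value < 0.0001 < α = 0.05, so we reject H₀. The relationship is significant.

Hypothesis test for the slope coefficient:

H₀: β₁ = 0 (no linear relationship)
H₁: β₁ ≠ 0 (linear relationship exists)

Test statistic: t = β̂₁ / SE(β̂₁) = 3.2823 / 0.1894 = 17.3300

p < 0.0001: how often a slope estimate this far from 0 (in SE units) would arise by chance if β₁ were truly 0.

Decision rule: reject H₀ if p-value < α.
p-value < 0.0001 < α = 0.05 → reject H₀.

At α = 0.05 the data do provide convincing evidence of a nonzero slope.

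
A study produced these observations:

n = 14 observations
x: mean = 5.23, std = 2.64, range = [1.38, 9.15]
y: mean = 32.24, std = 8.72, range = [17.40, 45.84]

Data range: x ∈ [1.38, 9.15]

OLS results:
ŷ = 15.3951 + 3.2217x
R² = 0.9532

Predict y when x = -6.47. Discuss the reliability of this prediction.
ŷ = -5.4493, but this is extrapolation (below the data range [1.38, 9.15]) and may be unreliable.

Prediction calculation:
ŷ = 15.3951 + 3.2217 × (-6.47)
ŷ = -5.4493

Reliability:
- Data range: x ∈ [1.38, 9.15]
- Prediction point: x = -6.47 is 7.85 units below the observed range → this is EXTRAPOLATION, not interpolation

Why that matters here:
- R² describes fit only over the sampled x values; it says nothing about behaviour beyond them
- Real relationships often flatten, saturate, or turn nonlinear at extremes
- The linear relationship may not hold outside the observed range

The R² = 0.9532 only validates the fit within [1.38, 9.15]; treat ŷ = -5.4493 with caution.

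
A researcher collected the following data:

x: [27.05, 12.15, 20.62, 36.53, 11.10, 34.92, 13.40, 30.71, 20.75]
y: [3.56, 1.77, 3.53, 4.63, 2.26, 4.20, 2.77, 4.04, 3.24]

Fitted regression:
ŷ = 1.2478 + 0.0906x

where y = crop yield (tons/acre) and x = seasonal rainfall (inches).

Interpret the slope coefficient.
On average, crop yield is about 0.0906 tons/acre higher for every extra inch of rainfall.

The slope coefficient β₁ = 0.0906 represents the marginal effect of rainfall on crop yield.

Interpretation:
- Rainfall up by 1 inch → predicted crop yield increases by 0.0906 tons/acre
- This is a linear approximation: the same per-unit change is assumed across the whole observed x range

(β₀ = 1.2478 is the fitted value at x = 0 and is not part of the slope interpretation.)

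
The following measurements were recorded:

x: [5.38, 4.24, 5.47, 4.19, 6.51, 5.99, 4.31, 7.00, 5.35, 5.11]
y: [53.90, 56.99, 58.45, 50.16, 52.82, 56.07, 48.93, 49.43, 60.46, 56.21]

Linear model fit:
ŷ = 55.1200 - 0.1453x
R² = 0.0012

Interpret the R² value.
R² = 0.0012 means 0.12% of the variation in y is explained by the linear relationship with x. This indicates a weak fit.

R² (coefficient of determination) measures the proportion of variance in y explained by the regression model.

Here R² = 0.0012:
- Explained: 0.12% of the variation in y
- Unexplained (residual): 100% − 0.12% = 99.88%
- Rule of thumb (below 0.3 weak; 0.3 to below 0.7 moderate; 0.7 and above strong) → weak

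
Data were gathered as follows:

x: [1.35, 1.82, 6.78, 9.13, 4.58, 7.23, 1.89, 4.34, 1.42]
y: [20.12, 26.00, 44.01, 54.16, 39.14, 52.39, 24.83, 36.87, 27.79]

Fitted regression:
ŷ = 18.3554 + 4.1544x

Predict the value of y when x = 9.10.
ŷ = 56.1604

To predict y for x = 9.10, substitute into the regression equation:

ŷ = 18.3554 + 4.1544 × 9.10
ŷ = 18.3554 + 37.8050
ŷ = 56.1604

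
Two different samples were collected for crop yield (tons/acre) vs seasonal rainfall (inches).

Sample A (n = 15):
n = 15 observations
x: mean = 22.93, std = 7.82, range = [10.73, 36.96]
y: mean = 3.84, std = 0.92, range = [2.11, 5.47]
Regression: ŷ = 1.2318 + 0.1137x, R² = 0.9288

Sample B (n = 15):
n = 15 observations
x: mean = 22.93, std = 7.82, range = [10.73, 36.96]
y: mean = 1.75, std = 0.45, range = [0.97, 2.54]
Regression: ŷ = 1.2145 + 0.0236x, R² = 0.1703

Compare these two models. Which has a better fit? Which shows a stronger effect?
Model A has the better fit (R² = 0.9288 vs 0.1703). Model A shows the stronger effect (|β₁| = 0.1137 vs 0.0236).

Model Comparison:

Goodness of fit (R²):
- Model A: R² = 0.9288 → 92.88% of variance in crop yield explained
- Model B: R² = 0.1703 → 17.03% of variance in crop yield explained
- 0.9288 > 0.1703 → Model A has the better fit

Strength of effect — compare |β₁|:
- Model A: β₁ = 0.1137 → predicted crop yield rises 0.1137 tons/acre per additional inch of rainfall
- Model B: β₁ = 0.0236 → predicted crop yield rises 0.0236 tons/acre per additional inch of rainfall
- |0.1137| > |0.0236| → Model A shows the stronger marginal effect

Note: R² measures how tightly points cluster around the line; β₁ measures how steep the line is — they answer different questions.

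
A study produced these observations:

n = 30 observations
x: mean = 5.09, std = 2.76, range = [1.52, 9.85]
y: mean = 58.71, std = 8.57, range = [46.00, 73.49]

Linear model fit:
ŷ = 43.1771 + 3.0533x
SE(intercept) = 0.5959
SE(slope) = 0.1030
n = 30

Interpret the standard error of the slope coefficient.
The slope 3.0533 is pinned down to within about ±0.1030 (one SE) by these data — relative uncertainty 3.4%, i.e. precise.

What SE measures:
- The standard error quantifies the sampling variability of the coefficient estimate
- It is the estimated standard deviation of β̂₁ across hypothetical repeated samples of the same size
- Smaller SE → more precise estimate

Relative precision:
- SE / |β̂₁| = 0.1030 / 3.0533 = 3.4%
- Rule of thumb (under 20%: precise; 20% to under 50%: moderately precise; 50% or more: imprecise) → precise

Rough 95% range (±2 SE): 3.0533 ± 0.2060 → (2.8473, 3.2593).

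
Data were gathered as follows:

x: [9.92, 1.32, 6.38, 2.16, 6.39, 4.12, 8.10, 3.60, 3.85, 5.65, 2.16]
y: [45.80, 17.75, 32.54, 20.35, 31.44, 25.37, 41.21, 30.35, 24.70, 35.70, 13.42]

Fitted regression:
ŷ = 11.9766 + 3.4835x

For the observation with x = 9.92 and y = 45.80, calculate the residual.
Residual = -0.7329

The residual is the difference between the actual value and the predicted value:

Residual = y - ŷ

Step 1: Calculate predicted value
ŷ = 11.9766 + 3.4835 × 9.92
ŷ = 46.5329

Step 2: Calculate residual
Residual = 45.80 - 46.5329
Residual = -0.7329

The residual is negative, so the observed y = 45.80 sits below the regression line (the line overestimates it by 0.7329).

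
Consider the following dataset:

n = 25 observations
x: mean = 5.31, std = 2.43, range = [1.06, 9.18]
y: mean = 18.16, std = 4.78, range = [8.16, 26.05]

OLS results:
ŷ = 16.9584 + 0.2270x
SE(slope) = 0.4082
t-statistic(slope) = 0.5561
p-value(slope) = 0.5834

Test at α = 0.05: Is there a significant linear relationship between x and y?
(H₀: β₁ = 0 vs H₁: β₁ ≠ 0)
p-value = 0.5834 ≥ α = 0.05, so we fail to reject H₀. The relationship is not significant.

Hypothesis test for the slope coefficient:

H₀: β₁ = 0 (no linear relationship)
H₁: β₁ ≠ 0 (linear relationship exists)

Test statistic: t = β̂₁ / SE(β̂₁) = 0.2270 / 0.4082 = 0.5561

The p-value (0.5834) is the probability, under H₀, of a t-statistic at least as extreme as |t| = 0.5561 (two-sided, df = n − 2 = 23).

Decision rule: reject H₀ if p-value < α.
p-value = 0.5834 ≥ α = 0.05 → fail to reject H₀.

At α = 0.05 the data do not provide convincing evidence of a nonzero slope.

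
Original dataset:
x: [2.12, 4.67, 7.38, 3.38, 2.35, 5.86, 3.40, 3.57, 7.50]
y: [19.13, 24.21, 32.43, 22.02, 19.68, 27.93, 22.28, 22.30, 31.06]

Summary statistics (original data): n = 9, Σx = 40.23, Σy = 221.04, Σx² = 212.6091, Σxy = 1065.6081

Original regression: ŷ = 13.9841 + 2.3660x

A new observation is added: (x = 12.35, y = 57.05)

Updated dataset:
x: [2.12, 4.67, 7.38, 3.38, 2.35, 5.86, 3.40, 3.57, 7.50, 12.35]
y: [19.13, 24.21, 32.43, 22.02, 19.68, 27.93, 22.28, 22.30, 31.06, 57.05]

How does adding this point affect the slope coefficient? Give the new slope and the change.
The slope changes from 2.3660 to 3.4735 (change of +1.1075, or +46.8%).

The new point has HIGH LEVERAGE: x = 12.35 is far from the original mean x̄ = 40.23/9 ≈ 4.47 (original range [2.12, 7.50]).

Step 1: Update the sums with the new point (n goes from 9 to 10)
Σx  = 40.23 + 12.35 = 52.58
Σy  = 221.04 + 57.05 = 278.09
Σx² = 212.6091 + 12.35² = 212.6091 + 152.5225 = 365.1316
Σxy = 1065.6081 + 12.35×57.05 = 1065.6081 + 704.5675 = 1770.1756

Step 2: Recompute the slope with b₁ = (nΣxy − ΣxΣy) / (nΣx² − (Σx)²)
Numerator   = 10×1770.1756 − 52.58×278.09 = 17701.7560 − 14621.9722 = 3079.7838
Denominator = 10×365.1316 − 52.58² = 3651.3160 − 2764.6564 = 886.6596
b₁(new) = 3079.7838 / 886.6596 = 3.4735

(Same formula on the original sums: (9×1065.6081 − 40.23×221.04) / (9×212.6091 − 40.23²) = 698.0337 / 295.0290 = 2.3660, matching the given fit.)

Step 3: Change in slope
Δβ₁ = 3.4735 − 2.3660 = +1.1075
Relative change = +1.1075 / 2.3660 × 100% = +46.8%
→ the slope increases when the point is added.

A high-leverage point only changes the slope if it is off the original line; here y = 57.05 is above the original trend, so the slope increases.
In practice: refit with and without it and report both if conclusions differ; investigate whether it comes from the same population as the rest of the sample.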